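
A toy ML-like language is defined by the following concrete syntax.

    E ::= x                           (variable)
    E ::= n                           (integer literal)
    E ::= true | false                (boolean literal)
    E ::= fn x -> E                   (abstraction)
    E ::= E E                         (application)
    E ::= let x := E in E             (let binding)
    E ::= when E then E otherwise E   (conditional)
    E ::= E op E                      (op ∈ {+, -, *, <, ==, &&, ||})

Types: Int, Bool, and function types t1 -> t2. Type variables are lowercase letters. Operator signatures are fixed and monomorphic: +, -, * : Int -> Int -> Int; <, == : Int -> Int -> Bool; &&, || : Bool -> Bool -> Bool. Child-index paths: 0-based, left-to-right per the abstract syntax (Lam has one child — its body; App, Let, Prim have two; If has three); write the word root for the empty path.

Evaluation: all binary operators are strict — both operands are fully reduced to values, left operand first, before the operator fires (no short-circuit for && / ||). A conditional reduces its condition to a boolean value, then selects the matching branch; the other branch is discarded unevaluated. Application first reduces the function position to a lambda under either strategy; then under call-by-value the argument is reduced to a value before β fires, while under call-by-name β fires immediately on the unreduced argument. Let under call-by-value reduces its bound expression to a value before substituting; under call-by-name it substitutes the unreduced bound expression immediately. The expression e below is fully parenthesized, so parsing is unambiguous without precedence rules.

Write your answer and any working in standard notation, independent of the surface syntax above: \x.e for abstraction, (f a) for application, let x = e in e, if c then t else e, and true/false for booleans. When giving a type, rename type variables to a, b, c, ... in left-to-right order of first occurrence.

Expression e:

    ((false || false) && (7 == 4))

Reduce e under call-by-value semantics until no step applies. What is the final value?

Answer: false

Working:
step 0: ((false || false) && (7 == 4))
step 1: [delta@0] (false && (7 == 4))
step 2: [delta@1] (false && false)
step 3: [delta@root] false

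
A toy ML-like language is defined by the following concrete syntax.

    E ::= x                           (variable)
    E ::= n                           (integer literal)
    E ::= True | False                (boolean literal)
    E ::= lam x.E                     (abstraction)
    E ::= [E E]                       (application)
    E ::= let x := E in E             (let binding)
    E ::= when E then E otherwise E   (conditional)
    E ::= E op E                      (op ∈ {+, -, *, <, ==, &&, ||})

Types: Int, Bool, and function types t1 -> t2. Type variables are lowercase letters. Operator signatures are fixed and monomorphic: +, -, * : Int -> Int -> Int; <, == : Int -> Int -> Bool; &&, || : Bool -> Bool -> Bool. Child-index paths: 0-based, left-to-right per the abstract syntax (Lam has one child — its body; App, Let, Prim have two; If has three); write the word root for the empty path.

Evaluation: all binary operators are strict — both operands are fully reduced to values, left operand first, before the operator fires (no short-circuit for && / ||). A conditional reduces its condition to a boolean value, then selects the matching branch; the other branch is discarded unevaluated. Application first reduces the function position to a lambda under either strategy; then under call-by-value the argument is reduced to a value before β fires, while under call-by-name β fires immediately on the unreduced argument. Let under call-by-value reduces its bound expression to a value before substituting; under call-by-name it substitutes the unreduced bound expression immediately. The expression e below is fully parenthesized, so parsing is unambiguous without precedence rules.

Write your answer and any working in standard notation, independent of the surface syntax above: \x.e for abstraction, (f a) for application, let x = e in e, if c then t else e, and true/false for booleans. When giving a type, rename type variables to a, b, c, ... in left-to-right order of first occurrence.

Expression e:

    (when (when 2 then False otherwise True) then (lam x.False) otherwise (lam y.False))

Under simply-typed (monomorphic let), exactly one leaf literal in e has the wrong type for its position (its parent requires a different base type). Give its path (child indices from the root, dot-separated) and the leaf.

Answer: 0.0 : 2

Trace:
  unify Int ~ Bool
  FAIL: mismatch Int ~ Bool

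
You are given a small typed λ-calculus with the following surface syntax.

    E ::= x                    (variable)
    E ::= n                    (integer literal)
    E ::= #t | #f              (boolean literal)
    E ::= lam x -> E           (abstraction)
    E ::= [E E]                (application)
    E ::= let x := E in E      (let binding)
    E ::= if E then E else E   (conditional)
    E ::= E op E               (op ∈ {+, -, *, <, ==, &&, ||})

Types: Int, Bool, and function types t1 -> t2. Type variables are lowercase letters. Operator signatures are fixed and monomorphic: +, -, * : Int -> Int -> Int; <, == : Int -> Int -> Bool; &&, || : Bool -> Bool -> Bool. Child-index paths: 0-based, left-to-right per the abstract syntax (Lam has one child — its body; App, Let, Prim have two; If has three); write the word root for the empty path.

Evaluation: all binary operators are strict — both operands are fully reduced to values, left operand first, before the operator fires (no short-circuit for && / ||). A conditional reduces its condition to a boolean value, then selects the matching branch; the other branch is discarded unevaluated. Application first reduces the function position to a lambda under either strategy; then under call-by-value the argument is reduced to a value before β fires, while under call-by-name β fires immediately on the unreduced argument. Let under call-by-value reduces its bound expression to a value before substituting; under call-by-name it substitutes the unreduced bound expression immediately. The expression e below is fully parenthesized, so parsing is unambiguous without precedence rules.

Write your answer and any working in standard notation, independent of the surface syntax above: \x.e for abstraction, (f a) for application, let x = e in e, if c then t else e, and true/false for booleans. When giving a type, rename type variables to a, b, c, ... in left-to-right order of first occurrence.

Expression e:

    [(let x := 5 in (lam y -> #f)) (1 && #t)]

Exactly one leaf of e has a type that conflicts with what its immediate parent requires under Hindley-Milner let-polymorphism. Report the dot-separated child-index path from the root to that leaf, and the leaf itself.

Answer: 1.0 : 1

Trace:
let x : Int
\y._ : a -> Bool
  unify Int ~ Bool
  FAIL: mismatch Int ~ Bool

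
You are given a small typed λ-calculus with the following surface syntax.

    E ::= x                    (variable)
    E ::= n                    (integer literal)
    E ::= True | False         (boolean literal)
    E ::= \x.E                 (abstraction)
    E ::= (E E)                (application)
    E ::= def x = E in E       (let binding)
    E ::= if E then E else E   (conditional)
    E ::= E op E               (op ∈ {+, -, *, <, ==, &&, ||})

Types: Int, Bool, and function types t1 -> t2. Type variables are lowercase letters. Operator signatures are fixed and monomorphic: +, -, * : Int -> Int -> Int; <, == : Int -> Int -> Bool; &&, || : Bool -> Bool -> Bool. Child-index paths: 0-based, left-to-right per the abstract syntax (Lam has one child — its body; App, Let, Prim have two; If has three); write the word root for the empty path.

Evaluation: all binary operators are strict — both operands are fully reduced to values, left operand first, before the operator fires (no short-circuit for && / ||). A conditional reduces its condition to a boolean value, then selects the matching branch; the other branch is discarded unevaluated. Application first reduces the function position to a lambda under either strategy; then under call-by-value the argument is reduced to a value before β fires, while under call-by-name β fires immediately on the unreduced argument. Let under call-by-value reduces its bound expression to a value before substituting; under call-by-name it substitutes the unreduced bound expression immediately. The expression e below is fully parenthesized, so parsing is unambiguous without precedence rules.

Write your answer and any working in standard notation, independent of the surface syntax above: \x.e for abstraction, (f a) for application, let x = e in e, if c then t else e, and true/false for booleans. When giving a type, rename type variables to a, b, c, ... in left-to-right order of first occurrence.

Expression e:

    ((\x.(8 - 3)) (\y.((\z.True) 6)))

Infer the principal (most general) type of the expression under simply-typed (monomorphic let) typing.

Trace:
  unify Int ~ Int
  unify Int ~ Int
\x._ : a -> Int
\z._ : c -> Bool
  unify c -> Bool ~ Int -> d
  unify c ~ Int
  unify Bool ~ d
_ _ : Bool
\y._ : b -> Bool
  unify a -> Int ~ (b -> Bool) -> e
  unify a ~ b -> Bool
  unify Int ~ e
_ _ : Int

Answer: Int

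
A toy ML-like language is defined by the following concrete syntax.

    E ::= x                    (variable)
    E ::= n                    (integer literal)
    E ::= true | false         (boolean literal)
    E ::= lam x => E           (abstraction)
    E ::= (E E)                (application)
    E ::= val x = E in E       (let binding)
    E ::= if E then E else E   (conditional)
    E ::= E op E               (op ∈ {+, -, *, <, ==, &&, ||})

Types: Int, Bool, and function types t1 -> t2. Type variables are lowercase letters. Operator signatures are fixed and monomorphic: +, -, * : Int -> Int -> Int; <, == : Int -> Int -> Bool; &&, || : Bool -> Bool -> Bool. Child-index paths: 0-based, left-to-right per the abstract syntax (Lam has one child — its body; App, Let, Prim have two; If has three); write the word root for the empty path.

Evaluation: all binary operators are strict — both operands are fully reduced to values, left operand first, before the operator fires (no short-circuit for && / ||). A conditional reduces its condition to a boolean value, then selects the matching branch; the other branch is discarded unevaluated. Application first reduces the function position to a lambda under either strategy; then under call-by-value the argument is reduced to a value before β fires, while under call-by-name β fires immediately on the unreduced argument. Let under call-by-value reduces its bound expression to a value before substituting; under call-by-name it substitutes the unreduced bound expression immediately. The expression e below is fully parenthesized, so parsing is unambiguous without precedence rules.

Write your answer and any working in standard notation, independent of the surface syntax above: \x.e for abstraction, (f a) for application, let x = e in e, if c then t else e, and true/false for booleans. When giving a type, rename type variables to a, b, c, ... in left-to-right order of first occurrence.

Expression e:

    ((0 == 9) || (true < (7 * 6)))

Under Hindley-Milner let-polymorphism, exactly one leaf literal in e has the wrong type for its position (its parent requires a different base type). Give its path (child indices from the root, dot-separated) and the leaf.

Working:
  unify Int ~ Int
  unify Int ~ Int
  unify Bool ~ Bool
  unify Bool ~ Int
  FAIL: mismatch Bool ~ Int

Answer: 1.0 : true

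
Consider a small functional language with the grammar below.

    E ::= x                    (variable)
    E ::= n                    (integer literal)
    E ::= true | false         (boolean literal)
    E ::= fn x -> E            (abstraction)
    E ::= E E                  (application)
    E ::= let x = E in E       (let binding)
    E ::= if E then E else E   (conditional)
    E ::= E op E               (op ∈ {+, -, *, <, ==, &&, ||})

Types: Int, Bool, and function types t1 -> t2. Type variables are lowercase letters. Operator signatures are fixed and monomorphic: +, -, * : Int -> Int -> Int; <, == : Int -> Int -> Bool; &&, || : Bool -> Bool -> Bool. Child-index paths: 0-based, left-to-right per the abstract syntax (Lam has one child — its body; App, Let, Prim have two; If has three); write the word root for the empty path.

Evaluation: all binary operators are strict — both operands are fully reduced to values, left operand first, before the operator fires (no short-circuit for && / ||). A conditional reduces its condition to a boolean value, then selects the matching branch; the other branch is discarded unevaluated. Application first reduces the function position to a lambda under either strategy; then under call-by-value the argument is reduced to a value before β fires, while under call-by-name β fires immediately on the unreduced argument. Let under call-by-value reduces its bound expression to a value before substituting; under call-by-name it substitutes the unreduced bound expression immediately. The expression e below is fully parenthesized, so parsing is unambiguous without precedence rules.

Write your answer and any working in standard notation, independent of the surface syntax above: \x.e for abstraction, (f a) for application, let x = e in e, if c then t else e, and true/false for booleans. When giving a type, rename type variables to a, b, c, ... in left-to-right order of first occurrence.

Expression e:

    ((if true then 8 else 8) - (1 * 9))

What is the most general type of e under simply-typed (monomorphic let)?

Answer: Int

Working:
  unify Bool ~ Bool
  unify Int ~ Int
  unify Int ~ Int
  unify Int ~ Int
  unify Int ~ Int
  unify Int ~ Int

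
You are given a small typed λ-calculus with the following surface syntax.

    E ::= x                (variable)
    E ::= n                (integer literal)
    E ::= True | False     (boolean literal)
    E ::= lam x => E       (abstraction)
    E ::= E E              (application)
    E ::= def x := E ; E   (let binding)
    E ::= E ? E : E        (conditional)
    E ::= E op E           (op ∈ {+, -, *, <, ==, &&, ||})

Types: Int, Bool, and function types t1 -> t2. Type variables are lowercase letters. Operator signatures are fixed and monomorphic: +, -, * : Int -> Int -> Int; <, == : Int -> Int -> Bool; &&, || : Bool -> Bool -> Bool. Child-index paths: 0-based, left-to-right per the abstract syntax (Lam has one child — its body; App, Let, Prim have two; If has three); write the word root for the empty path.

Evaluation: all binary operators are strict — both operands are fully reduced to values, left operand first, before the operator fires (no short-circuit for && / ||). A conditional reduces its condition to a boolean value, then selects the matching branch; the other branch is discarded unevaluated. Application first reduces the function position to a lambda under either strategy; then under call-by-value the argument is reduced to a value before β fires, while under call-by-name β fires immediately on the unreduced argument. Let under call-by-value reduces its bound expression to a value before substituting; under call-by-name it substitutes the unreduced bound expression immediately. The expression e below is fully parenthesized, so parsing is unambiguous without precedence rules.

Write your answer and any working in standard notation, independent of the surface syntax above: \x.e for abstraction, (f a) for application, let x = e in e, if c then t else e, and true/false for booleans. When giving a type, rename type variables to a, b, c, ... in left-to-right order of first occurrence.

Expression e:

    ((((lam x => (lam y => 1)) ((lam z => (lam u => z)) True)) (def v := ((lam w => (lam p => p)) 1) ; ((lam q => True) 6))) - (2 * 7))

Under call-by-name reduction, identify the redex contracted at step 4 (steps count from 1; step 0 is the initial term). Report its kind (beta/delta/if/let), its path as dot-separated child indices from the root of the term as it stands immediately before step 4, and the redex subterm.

Answer: delta at root : (1 - 14)

Trace:
step 0: ((((\x.(\y.1)) ((\z.(\u.z)) true)) (let v = ((\w.(\p.p)) 1) in ((\q.true) 6))) - (2 * 7))
step 1: [beta@0.0] (((\y.1) (let v = ((\w.(\p.p)) 1) in ((\q.true) 6))) - (2 * 7))
step 2: [beta@0] (1 - (2 * 7))
step 3: [delta@1] (1 - 14)
step 4: [delta@root] -13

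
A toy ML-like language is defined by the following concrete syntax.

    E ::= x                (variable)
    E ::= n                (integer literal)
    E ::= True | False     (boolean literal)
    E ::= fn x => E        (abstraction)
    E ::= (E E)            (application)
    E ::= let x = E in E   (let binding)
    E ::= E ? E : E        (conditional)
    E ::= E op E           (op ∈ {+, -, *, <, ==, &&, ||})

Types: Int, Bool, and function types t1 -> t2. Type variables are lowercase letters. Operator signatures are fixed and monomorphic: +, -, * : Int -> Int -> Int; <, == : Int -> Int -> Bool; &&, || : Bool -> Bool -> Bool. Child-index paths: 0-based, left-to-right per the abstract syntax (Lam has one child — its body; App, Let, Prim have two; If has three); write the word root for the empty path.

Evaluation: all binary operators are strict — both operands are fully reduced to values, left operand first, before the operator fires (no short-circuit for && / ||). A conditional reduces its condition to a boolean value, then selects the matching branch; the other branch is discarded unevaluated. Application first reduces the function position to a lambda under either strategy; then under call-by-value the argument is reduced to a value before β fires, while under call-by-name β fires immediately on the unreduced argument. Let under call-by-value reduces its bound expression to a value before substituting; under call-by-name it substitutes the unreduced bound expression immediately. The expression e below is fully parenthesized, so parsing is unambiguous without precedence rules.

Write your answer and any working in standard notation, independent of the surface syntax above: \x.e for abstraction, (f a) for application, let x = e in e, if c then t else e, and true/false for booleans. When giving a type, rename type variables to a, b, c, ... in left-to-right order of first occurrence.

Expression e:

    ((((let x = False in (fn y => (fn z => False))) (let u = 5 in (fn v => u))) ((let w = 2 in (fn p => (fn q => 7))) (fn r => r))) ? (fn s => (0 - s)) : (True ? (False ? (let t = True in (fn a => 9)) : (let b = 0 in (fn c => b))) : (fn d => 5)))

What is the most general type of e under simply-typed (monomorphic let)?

Answer: Int -> Int

Derivation:
let x : Bool
\z._ : b -> Bool
\y._ : a -> b -> Bool
let u : Int
u : Int
\v._ : c -> Int
  unify a -> b -> Bool ~ (c -> Int) -> d
  unify a ~ c -> Int
  unify b -> Bool ~ d
_ _ : b -> Bool
let w : Int
\q._ : f -> Int
\p._ : e -> f -> Int
r : g
\r._ : g -> g
  unify e -> f -> Int ~ (g -> g) -> h
  unify e ~ g -> g
  unify f -> Int ~ h
_ _ : f -> Int
  unify b -> Bool ~ (f -> Int) -> i
  unify b ~ f -> Int
  unify Bool ~ i
_ _ : Bool
  unify Bool ~ Bool
  unify Int ~ Int
s : j
  unify j ~ Int
\s._ : Int -> Int
  unify Bool ~ Bool
  unify Bool ~ Bool
let t : Bool
\a._ : k -> Int
let b : Int
b : Int
\c._ : l -> Int
  unify k -> Int ~ l -> Int
  unify k ~ l
  unify Int ~ Int
\d._ : m -> Int
  unify l -> Int ~ m -> Int
  unify l ~ m
  unify Int ~ Int
  unify Int -> Int ~ m -> Int
  unify Int ~ m
  unify Int ~ Int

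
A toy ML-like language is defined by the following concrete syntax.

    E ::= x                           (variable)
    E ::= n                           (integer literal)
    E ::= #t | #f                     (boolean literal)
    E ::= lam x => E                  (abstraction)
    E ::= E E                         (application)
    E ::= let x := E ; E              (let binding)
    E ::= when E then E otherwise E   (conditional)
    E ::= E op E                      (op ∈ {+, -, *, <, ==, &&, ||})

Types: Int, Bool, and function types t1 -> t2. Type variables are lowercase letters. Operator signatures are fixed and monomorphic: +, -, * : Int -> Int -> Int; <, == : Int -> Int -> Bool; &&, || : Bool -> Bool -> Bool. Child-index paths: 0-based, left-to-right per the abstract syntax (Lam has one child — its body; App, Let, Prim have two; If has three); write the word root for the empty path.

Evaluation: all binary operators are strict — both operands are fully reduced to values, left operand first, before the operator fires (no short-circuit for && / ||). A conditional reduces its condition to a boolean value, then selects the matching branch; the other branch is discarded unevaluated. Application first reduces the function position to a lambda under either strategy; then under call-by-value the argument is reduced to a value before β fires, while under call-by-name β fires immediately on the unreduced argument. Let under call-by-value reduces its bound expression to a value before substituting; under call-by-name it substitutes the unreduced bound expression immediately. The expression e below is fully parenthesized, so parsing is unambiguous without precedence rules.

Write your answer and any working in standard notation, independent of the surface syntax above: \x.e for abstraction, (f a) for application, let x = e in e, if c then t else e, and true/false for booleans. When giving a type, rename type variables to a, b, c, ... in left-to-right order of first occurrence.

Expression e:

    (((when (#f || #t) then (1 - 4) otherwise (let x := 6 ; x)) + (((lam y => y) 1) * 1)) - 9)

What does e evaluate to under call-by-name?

Answer: -11

Trace:
step 0: (((if (false || true) then (1 - 4) else (let x = 6 in x)) + (((\y.y) 1) * 1)) - 9)
step 1: [delta@0.0.0] (((if true then (1 - 4) else (let x = 6 in x)) + (((\y.y) 1) * 1)) - 9)
step 2: [if@0.0] (((1 - 4) + (((\y.y) 1) * 1)) - 9)
step 3: [delta@0.0] ((-3 + (((\y.y) 1) * 1)) - 9)
step 4: [beta@0.1.0] ((-3 + (1 * 1)) - 9)
step 5: [delta@0.1] ((-3 + 1) - 9)
step 6: [delta@0] (-2 - 9)
step 7: [delta@root] -11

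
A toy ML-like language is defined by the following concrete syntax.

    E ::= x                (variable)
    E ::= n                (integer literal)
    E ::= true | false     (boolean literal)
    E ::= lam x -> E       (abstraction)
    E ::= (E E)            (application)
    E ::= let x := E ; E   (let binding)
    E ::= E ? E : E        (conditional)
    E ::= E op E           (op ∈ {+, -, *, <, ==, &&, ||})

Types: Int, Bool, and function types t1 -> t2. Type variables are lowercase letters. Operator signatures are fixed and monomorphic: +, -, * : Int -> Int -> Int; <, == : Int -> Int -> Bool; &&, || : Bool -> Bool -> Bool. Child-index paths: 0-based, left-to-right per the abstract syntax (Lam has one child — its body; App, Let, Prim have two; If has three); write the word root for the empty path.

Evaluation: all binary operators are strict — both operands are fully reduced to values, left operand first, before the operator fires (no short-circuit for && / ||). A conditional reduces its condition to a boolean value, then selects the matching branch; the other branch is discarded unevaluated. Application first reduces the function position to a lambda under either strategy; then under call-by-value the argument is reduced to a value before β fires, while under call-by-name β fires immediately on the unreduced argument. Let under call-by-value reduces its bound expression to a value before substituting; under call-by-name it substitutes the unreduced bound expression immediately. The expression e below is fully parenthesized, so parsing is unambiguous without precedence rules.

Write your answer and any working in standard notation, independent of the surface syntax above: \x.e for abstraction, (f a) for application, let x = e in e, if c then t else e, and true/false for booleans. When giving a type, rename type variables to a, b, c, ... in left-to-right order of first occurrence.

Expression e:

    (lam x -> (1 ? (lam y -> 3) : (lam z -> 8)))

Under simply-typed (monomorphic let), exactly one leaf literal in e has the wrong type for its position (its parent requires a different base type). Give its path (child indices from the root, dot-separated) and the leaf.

Answer: 0.0 : 1

Working:
  unify Int ~ Bool
  FAIL: mismatch Int ~ Bool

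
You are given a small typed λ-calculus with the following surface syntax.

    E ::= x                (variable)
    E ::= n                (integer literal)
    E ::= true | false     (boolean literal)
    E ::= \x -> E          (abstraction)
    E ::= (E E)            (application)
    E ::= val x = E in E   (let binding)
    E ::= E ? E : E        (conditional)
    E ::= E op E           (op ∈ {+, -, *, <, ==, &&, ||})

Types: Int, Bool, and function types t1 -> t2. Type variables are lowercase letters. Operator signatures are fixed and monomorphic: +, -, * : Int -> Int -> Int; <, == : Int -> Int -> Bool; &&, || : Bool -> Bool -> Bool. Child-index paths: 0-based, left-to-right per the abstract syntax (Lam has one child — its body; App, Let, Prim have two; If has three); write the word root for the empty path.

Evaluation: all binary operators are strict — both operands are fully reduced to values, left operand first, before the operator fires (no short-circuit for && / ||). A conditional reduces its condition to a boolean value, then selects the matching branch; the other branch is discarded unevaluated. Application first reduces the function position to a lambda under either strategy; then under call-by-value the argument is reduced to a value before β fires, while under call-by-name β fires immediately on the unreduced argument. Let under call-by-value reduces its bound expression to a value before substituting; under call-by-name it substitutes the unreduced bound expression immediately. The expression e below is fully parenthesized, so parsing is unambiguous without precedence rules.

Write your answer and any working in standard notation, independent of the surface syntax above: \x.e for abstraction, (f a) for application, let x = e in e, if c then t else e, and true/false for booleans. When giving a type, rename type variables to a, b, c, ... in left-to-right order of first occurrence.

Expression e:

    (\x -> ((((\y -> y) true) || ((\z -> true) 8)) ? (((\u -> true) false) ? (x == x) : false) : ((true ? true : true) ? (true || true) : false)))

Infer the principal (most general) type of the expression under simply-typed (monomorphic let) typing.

Trace:
y : b
\y._ : b -> b
  unify b -> b ~ Bool -> c
  unify b ~ Bool
  unify Bool ~ c
_ _ : Bool
  unify Bool ~ Bool
\z._ : d -> Bool
  unify d -> Bool ~ Int -> e
  unify d ~ Int
  unify Bool ~ e
_ _ : Bool
  unify Bool ~ Bool
  unify Bool ~ Bool
\u._ : f -> Bool
  unify f -> Bool ~ Bool -> g
  unify f ~ Bool
  unify Bool ~ g
_ _ : Bool
  unify Bool ~ Bool
x : a
  unify a ~ Int
x : Int
  unify Int ~ Int
  unify Bool ~ Bool
  unify Bool ~ Bool
  unify Bool ~ Bool
  unify Bool ~ Bool
  unify Bool ~ Bool
  unify Bool ~ Bool
  unify Bool ~ Bool
  unify Bool ~ Bool
\x._ : Int -> Bool

Answer: Int -> Bool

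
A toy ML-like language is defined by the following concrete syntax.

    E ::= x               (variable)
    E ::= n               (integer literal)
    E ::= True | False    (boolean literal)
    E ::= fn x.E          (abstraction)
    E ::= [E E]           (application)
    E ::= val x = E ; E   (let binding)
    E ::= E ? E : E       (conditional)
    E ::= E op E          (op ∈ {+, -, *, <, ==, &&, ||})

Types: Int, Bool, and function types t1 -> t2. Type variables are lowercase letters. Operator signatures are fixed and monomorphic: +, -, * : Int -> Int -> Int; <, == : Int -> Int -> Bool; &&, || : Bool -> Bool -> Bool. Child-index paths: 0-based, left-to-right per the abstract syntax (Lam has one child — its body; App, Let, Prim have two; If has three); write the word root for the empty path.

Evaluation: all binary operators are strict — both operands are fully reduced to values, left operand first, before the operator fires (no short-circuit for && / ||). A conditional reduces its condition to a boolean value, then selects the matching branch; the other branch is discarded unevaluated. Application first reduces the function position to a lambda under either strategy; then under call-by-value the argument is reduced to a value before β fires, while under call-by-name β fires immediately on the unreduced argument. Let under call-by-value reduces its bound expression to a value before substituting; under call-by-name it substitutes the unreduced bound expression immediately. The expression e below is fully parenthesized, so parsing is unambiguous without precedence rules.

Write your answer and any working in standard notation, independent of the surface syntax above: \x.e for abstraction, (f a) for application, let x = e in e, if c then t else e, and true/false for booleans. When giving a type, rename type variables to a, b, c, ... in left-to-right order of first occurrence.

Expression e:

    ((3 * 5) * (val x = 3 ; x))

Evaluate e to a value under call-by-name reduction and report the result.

Answer: 45

Working:
step 0: ((3 * 5) * (let x = 3 in x))
step 1: [delta@0] (15 * (let x = 3 in x))
step 2: [let@1] (15 * 3)
step 3: [delta@root] 45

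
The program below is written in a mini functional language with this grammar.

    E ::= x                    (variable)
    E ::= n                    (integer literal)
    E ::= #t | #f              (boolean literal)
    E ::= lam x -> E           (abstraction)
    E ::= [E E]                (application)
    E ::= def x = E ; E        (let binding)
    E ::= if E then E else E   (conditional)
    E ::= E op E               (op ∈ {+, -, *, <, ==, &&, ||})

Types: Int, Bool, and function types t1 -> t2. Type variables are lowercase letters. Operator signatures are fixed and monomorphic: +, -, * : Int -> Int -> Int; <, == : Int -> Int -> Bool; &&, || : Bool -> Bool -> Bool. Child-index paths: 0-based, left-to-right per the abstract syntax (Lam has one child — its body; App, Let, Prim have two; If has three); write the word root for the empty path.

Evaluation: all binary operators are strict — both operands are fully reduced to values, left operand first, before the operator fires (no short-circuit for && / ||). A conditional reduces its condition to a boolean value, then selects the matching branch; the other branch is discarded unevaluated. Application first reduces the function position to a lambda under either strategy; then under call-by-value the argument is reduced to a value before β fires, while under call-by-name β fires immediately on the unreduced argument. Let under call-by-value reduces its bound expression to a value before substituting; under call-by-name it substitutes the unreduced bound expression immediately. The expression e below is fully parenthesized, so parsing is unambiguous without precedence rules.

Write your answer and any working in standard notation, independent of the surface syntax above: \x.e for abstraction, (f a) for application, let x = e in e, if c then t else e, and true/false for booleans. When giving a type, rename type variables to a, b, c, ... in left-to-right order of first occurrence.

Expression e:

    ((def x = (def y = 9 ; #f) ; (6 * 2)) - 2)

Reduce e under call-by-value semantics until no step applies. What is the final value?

Answer: 10

Derivation:
step 0: ((let x = (let y = 9 in false) in (6 * 2)) - 2)
step 1: [let@0.0] ((let x = false in (6 * 2)) - 2)
step 2: [let@0] ((6 * 2) - 2)
step 3: [delta@0] (12 - 2)
step 4: [delta@root] 10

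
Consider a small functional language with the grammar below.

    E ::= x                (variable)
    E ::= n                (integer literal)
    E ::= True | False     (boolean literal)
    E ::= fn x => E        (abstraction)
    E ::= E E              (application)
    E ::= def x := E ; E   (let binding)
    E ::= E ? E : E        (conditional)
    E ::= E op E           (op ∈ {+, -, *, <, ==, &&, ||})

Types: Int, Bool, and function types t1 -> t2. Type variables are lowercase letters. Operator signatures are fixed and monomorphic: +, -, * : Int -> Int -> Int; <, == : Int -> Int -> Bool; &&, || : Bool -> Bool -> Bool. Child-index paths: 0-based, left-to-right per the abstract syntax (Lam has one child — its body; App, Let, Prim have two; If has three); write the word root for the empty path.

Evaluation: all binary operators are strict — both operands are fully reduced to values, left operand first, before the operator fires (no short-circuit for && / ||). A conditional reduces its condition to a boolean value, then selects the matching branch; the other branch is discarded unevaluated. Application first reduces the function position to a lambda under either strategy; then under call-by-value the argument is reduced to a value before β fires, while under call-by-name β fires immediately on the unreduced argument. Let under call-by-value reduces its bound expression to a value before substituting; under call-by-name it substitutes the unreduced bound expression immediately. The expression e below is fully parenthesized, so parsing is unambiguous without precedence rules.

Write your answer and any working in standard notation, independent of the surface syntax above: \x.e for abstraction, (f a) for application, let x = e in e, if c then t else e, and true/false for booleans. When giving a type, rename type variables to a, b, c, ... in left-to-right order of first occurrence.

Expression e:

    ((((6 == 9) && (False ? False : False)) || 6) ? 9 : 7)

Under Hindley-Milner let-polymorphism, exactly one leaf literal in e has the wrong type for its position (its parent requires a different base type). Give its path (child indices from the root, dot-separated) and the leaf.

Trace:
  unify Int ~ Int
  unify Int ~ Int
  unify Bool ~ Bool
  unify Bool ~ Bool
  unify Bool ~ Bool
  unify Bool ~ Bool
  unify Bool ~ Bool
  unify Int ~ Bool
  FAIL: mismatch Int ~ Bool

Answer: 0.1 : 6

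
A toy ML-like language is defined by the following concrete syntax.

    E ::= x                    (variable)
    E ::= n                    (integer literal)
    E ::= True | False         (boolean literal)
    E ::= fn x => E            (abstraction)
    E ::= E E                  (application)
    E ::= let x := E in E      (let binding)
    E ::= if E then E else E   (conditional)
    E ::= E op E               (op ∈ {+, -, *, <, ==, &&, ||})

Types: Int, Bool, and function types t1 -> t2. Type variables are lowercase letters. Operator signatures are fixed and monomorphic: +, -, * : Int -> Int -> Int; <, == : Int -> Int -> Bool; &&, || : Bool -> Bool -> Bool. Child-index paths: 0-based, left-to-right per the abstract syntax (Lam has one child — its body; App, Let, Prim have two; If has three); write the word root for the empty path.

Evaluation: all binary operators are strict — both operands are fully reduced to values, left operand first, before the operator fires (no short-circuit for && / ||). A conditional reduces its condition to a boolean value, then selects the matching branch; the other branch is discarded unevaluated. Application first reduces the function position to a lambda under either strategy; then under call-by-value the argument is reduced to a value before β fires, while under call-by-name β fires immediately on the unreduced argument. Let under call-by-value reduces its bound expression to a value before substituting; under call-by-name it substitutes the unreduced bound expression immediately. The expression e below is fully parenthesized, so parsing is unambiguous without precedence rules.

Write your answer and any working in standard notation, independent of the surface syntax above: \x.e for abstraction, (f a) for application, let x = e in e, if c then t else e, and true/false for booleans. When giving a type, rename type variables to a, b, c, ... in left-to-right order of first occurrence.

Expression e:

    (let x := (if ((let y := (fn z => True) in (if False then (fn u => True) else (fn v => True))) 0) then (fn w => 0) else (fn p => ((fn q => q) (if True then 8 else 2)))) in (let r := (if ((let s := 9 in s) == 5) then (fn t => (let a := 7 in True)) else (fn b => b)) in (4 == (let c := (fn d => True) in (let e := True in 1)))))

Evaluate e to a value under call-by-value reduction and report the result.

Derivation:
step 0: (let x = (if ((let y = (\z.true) in (if false then (\u.true) else (\v.true))) 0) then (\w.0) else (\p.((\q.q) (if true then 8 else 2)))) in (let r = (if ((let s = 9 in s) == 5) then (\t.(let a = 7 in true)) else (\b.b)) in (4 == (let c = (\d.true) in (let e = true in 1)))))
step 1: [let@0.0.0] (let x = (if ((if false then (\u.true) else (\v.true)) 0) then (\w.0) else (\p.((\q.q) (if true then 8 else 2)))) in (let r = (if ((let s = 9 in s) == 5) then (\t.(let a = 7 in true)) else (\b.b)) in (4 == (let c = (\d.true) in (let e = true in 1)))))
step 2: [if@0.0.0] (let x = (if ((\v.true) 0) then (\w.0) else (\p.((\q.q) (if true then 8 else 2)))) in (let r = (if ((let s = 9 in s) == 5) then (\t.(let a = 7 in true)) else (\b.b)) in (4 == (let c = (\d.true) in (let e = true in 1)))))
step 3: [beta@0.0] (let x = (if true then (\w.0) else (\p.((\q.q) (if true then 8 else 2)))) in (let r = (if ((let s = 9 in s) == 5) then (\t.(let a = 7 in true)) else (\b.b)) in (4 == (let c = (\d.true) in (let e = true in 1)))))
step 4: [if@0] (let x = (\w.0) in (let r = (if ((let s = 9 in s) == 5) then (\t.(let a = 7 in true)) else (\b.b)) in (4 == (let c = (\d.true) in (let e = true in 1)))))
step 5: [let@root] (let r = (if ((let s = 9 in s) == 5) then (\t.(let a = 7 in true)) else (\b.b)) in (4 == (let c = (\d.true) in (let e = true in 1))))
step 6: [let@0.0.0] (let r = (if (9 == 5) then (\t.(let a = 7 in true)) else (\b.b)) in (4 == (let c = (\d.true) in (let e = true in 1))))
step 7: [delta@0.0] (let r = (if false then (\t.(let a = 7 in true)) else (\b.b)) in (4 == (let c = (\d.true) in (let e = true in 1))))
step 8: [if@0] (let r = (\b.b) in (4 == (let c = (\d.true) in (let e = true in 1))))
step 9: [let@root] (4 == (let c = (\d.true) in (let e = true in 1)))
step 10: [let@1] (4 == (let e = true in 1))
step 11: [let@1] (4 == 1)
step 12: [delta@root] false

Answer: false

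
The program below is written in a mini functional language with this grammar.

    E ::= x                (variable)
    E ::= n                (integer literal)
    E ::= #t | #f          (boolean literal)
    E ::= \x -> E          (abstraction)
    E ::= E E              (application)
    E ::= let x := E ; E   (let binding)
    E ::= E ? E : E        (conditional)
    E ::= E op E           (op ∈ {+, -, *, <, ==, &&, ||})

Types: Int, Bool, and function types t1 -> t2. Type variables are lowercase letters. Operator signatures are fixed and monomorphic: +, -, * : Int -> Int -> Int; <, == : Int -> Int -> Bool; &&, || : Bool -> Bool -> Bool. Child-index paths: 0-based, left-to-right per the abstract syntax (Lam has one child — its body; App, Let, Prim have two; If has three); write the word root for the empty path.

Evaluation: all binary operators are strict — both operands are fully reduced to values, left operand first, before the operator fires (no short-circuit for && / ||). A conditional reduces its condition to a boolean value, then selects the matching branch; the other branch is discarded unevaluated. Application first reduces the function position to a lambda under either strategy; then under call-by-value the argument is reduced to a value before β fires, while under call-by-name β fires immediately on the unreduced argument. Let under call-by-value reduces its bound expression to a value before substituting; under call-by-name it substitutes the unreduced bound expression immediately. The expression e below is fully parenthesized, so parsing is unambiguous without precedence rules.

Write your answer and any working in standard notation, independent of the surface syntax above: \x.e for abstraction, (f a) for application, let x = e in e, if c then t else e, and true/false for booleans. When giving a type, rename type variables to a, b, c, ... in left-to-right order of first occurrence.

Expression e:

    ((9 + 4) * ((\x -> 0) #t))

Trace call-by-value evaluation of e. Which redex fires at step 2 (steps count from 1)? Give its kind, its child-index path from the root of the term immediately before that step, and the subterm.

Answer: beta at 1 : ((\x.0) true)

Trace:
step 0: ((9 + 4) * ((\x.0) true))
step 1: [delta@0] (13 * ((\x.0) true))
step 2: [beta@1] (13 * 0)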